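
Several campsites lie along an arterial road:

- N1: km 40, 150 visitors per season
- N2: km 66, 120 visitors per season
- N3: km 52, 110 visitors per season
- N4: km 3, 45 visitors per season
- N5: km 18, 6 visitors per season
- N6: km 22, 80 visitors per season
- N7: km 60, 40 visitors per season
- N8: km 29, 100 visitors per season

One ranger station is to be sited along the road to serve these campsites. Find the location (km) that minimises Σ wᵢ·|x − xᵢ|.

For a sum of weighted absolute distances on a line, the optimum is the weighted median (not the mean). Total weight W = 651; half-weight = 325.5.
Sort by position and accumulate weight:
  km 3 (N4, w=45) → cum 45
  km 18 (N5, w=6) → cum 51
  km 22 (N6, w=80) → cum 131
  km 29 (N8, w=100) → cum 231
  km 40 (N1, w=150) → cum 381  ≥ 325.5 → median here
  km 52 (N3, w=110) → cum 491
  km 60 (N7, w=40) → cum 531
  km 66 (N2, w=120) → cum 651
Optimal location: km 40.

x = 40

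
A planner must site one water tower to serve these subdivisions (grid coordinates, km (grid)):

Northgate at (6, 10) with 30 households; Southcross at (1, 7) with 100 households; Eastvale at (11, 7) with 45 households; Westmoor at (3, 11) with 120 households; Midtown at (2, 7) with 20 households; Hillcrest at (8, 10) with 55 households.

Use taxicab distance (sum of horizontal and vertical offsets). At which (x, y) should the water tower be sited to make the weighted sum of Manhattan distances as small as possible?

(3, 10)

Manhattan distance separates: Σwᵢ(|x−xᵢ|+|y−yᵢ|) = Σwᵢ|x−xᵢ| + Σwᵢ|y−yᵢ|, so x and y are optimised independently as 1-D weighted medians.
Total weight W = 370; half = 185.
x-coordinate, sorted with cumulative weight:
  x=1 (Southcross, w=100) cum 100
  x=2 (Midtown, w=20) cum 120
  x=3 (Westmoor, w=120) cum 240  ← median
  x=6 (Northgate, w=30) cum 270
  x=8 (Hillcrest, w=55) cum 325
  x=11 (Eastvale, w=45) cum 370
⇒ x* = 3
y-coordinate, sorted with cumulative weight:
  y=7 (Southcross, w=100) cum 100
  y=7 (Eastvale, w=45) cum 145
  y=7 (Midtown, w=20) cum 165
  y=10 (Northgate, w=30) cum 195  ← median
  y=10 (Hillcrest, w=55) cum 250
  y=11 (Westmoor, w=120) cum 370
⇒ y* = 10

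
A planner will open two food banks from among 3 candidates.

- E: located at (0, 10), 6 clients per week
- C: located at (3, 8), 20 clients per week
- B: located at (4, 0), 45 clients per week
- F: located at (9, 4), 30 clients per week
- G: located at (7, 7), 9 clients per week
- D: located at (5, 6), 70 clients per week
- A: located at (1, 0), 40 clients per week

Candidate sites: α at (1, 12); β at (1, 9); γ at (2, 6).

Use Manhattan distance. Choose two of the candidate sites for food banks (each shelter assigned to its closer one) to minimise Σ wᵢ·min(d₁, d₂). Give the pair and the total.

Evaluate every pair (each demand assigned to the nearer of the two):
  {β, γ}: total = 1246
  {α, γ}: total = 1252
  {α, β}: total = 1924
Best pair: {β, γ} with total 1246.

{β, γ}, total 1246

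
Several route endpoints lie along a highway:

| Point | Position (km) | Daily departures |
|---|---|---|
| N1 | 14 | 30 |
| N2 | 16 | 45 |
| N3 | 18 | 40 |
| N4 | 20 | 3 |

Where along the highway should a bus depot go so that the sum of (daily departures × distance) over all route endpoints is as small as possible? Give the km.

For a sum of weighted absolute distances on a line, the optimum is the weighted median (not the mean). Total weight W = 118; half-weight = 59.
Sort by position and accumulate weight:
  km 14 (N1, w=30) → cum 30
  km 16 (N2, w=45) → cum 75  ≥ 59 → median here
  km 18 (N3, w=40) → cum 115
  km 20 (N4, w=3) → cum 118
Optimal location: km 16.

x = 16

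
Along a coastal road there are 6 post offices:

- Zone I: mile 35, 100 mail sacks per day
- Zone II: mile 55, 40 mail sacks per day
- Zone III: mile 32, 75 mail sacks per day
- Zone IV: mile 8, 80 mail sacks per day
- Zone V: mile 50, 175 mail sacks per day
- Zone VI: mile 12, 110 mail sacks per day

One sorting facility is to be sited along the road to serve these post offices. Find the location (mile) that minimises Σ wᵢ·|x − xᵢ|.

For a sum of weighted absolute distances on a line, the optimum is the weighted median (not the mean). Total weight W = 580; half-weight = 290.
Sort by position and accumulate weight:
  mile 8 (Zone IV, w=80) → cum 80
  mile 12 (Zone VI, w=110) → cum 190
  mile 32 (Zone III, w=75) → cum 265
  mile 35 (Zone I, w=100) → cum 365  ≥ 290 → median here
  mile 50 (Zone V, w=175) → cum 540
  mile 55 (Zone II, w=40) → cum 580
Optimal location: mile 35.

x = 35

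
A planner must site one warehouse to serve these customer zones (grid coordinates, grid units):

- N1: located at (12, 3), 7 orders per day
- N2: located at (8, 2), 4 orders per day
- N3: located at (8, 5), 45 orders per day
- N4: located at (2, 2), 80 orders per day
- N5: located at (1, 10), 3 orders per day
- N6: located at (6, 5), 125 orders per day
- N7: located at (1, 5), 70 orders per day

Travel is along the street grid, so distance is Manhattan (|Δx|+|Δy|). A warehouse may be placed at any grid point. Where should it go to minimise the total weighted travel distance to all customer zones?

Manhattan distance separates: Σwᵢ(|x−xᵢ|+|y−yᵢ|) = Σwᵢ|x−xᵢ| + Σwᵢ|y−yᵢ|, so x and y are optimised independently as 1-D weighted medians.
Total weight W = 334; half = 167.
x-coordinate, sorted with cumulative weight:
  x=1 (N5, w=3) cum 3
  x=1 (N7, w=70) cum 73
  x=2 (N4, w=80) cum 153
  x=6 (N6, w=125) cum 278  ← median
  x=8 (N2, w=4) cum 282
  x=8 (N3, w=45) cum 327
  x=12 (N1, w=7) cum 334
⇒ x* = 6
y-coordinate, sorted with cumulative weight:
  y=2 (N2, w=4) cum 4
  y=2 (N4, w=80) cum 84
  y=3 (N1, w=7) cum 91
  y=5 (N3, w=45) cum 136
  y=5 (N6, w=125) cum 261  ← median
  y=5 (N7, w=70) cum 331
  y=10 (N5, w=3) cum 334
⇒ y* = 5

(6, 5)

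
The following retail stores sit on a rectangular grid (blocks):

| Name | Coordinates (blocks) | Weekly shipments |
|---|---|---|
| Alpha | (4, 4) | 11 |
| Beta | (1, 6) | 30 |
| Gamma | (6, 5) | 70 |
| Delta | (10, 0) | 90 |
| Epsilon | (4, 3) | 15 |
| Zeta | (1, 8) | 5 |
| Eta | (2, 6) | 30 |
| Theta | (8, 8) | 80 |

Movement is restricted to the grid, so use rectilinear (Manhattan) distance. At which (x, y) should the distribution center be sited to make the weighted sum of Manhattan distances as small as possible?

Manhattan distance separates: Σwᵢ(|x−xᵢ|+|y−yᵢ|) = Σwᵢ|x−xᵢ| + Σwᵢ|y−yᵢ|, so x and y are optimised independently as 1-D weighted medians.
Total weight W = 331; half = 165.5.
x-coordinate, sorted with cumulative weight:
  x=1 (Beta, w=30) cum 30
  x=1 (Zeta, w=5) cum 35
  x=2 (Eta, w=30) cum 65
  x=4 (Alpha, w=11) cum 76
  x=4 (Epsilon, w=15) cum 91
  x=6 (Gamma, w=70) cum 161
  x=8 (Theta, w=80) cum 241  ← median
  x=10 (Delta, w=90) cum 331
⇒ x* = 8
y-coordinate, sorted with cumulative weight:
  y=0 (Delta, w=90) cum 90
  y=3 (Epsilon, w=15) cum 105
  y=4 (Alpha, w=11) cum 116
  y=5 (Gamma, w=70) cum 186  ← median
  y=6 (Beta, w=30) cum 216
  y=6 (Eta, w=30) cum 246
  y=8 (Zeta, w=5) cum 251
  y=8 (Theta, w=80) cum 331
⇒ y* = 5

(8, 5)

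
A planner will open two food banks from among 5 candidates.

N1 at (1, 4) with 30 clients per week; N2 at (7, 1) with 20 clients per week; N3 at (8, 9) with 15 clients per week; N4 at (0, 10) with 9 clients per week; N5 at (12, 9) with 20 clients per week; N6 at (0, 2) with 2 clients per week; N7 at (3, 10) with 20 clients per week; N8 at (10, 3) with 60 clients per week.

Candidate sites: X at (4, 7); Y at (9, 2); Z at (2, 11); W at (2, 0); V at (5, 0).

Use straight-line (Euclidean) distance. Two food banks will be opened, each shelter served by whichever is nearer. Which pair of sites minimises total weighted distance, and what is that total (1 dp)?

{X, Y}, total 597.3

Evaluate every pair (each demand assigned to the nearer of the two):
  {X, Y}: total = 597.3
  {Y, Z}: total = 655.3
  {Y, W}: total = 809.1
  {Y, V}: total = 869.1
  {X, V}: total = 872.9
  {Z, V}: total = 922.3
  {X, Z}: total = 987.3
  {X, W}: total = 1004.2
  {Z, W}: total = 1091.2
  {W, V}: total = 1187.0
Best pair: {X, Y} with total 597.3.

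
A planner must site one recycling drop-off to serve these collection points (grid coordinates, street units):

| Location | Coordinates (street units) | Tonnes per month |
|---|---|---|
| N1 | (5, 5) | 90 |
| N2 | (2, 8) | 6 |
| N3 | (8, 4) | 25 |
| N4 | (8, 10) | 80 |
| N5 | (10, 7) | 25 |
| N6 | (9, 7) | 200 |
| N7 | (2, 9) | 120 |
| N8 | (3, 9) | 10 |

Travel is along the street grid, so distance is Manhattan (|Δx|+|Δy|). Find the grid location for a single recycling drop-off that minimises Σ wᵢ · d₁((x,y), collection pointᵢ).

Manhattan distance separates: Σwᵢ(|x−xᵢ|+|y−yᵢ|) = Σwᵢ|x−xᵢ| + Σwᵢ|y−yᵢ|, so x and y are optimised independently as 1-D weighted medians.
Total weight W = 556; half = 278.
x-coordinate, sorted with cumulative weight:
  x=2 (N2, w=6) cum 6
  x=2 (N7, w=120) cum 126
  x=3 (N8, w=10) cum 136
  x=5 (N1, w=90) cum 226
  x=8 (N3, w=25) cum 251
  x=8 (N4, w=80) cum 331  ← median
  x=9 (N6, w=200) cum 531
  x=10 (N5, w=25) cum 556
⇒ x* = 8
y-coordinate, sorted with cumulative weight:
  y=4 (N3, w=25) cum 25
  y=5 (N1, w=90) cum 115
  y=7 (N5, w=25) cum 140
  y=7 (N6, w=200) cum 340  ← median
  y=8 (N2, w=6) cum 346
  y=9 (N7, w=120) cum 466
  y=9 (N8, w=10) cum 476
  y=10 (N4, w=80) cum 556
⇒ y* = 7

(8, 7)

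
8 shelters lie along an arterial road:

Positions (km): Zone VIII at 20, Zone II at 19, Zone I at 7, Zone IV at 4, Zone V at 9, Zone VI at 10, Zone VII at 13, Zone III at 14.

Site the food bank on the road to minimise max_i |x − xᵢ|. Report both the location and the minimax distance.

The 1-center on a line is the midpoint of the two extreme points: leftmost at 4, rightmost at 20.
Optimal location = (4 + 20)/2 = 12; maximum distance = (20 − 4)/2 = 8.

location 12, max distance 8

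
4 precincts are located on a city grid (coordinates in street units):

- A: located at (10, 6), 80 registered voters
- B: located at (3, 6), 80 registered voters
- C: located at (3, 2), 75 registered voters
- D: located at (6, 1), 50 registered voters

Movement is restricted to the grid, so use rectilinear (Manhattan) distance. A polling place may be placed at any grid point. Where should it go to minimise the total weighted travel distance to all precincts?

Manhattan distance separates: Σwᵢ(|x−xᵢ|+|y−yᵢ|) = Σwᵢ|x−xᵢ| + Σwᵢ|y−yᵢ|, so x and y are optimised independently as 1-D weighted medians.
Total weight W = 285; half = 142.5.
x-coordinate, sorted with cumulative weight:
  x=3 (B, w=80) cum 80
  x=3 (C, w=75) cum 155  ← median
  x=6 (D, w=50) cum 205
  x=10 (A, w=80) cum 285
⇒ x* = 3
y-coordinate, sorted with cumulative weight:
  y=1 (D, w=50) cum 50
  y=2 (C, w=75) cum 125
  y=6 (A, w=80) cum 205  ← median
  y=6 (B, w=80) cum 285
⇒ y* = 6

(3, 6)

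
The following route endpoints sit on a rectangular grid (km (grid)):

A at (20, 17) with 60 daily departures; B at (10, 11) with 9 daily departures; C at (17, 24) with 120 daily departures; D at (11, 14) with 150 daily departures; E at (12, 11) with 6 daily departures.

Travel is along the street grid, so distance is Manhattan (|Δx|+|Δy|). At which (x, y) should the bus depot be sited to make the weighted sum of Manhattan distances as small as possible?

(17, 17)

Manhattan distance separates: Σwᵢ(|x−xᵢ|+|y−yᵢ|) = Σwᵢ|x−xᵢ| + Σwᵢ|y−yᵢ|, so x and y are optimised independently as 1-D weighted medians.
Total weight W = 345; half = 172.5.
x-coordinate, sorted with cumulative weight:
  x=10 (B, w=9) cum 9
  x=11 (D, w=150) cum 159
  x=12 (E, w=6) cum 165
  x=17 (C, w=120) cum 285  ← median
  x=20 (A, w=60) cum 345
⇒ x* = 17
y-coordinate, sorted with cumulative weight:
  y=11 (B, w=9) cum 9
  y=11 (E, w=6) cum 15
  y=14 (D, w=150) cum 165
  y=17 (A, w=60) cum 225  ← median
  y=24 (C, w=120) cum 345
⇒ y* = 17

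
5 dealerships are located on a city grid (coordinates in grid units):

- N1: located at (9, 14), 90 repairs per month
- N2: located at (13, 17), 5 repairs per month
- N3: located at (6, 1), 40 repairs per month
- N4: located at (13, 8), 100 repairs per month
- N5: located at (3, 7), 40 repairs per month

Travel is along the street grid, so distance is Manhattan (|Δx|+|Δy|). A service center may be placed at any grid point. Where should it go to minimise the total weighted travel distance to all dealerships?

(9, 8)

Manhattan distance separates: Σwᵢ(|x−xᵢ|+|y−yᵢ|) = Σwᵢ|x−xᵢ| + Σwᵢ|y−yᵢ|, so x and y are optimised independently as 1-D weighted medians.
Total weight W = 275; half = 137.5.
x-coordinate, sorted with cumulative weight:
  x=3 (N5, w=40) cum 40
  x=6 (N3, w=40) cum 80
  x=9 (N1, w=90) cum 170  ← median
  x=13 (N2, w=5) cum 175
  x=13 (N4, w=100) cum 275
⇒ x* = 9
y-coordinate, sorted with cumulative weight:
  y=1 (N3, w=40) cum 40
  y=7 (N5, w=40) cum 80
  y=8 (N4, w=100) cum 180  ← median
  y=14 (N1, w=90) cum 270
  y=17 (N2, w=5) cum 275
⇒ y* = 8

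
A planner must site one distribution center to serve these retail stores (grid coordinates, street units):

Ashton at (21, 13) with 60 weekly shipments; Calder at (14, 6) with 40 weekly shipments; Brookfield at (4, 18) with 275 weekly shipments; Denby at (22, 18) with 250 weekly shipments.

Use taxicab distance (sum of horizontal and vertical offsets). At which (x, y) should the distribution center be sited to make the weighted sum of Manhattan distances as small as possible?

Manhattan distance separates: Σwᵢ(|x−xᵢ|+|y−yᵢ|) = Σwᵢ|x−xᵢ| + Σwᵢ|y−yᵢ|, so x and y are optimised independently as 1-D weighted medians.
Total weight W = 625; half = 312.5.
x-coordinate, sorted with cumulative weight:
  x=4 (Brookfield, w=275) cum 275
  x=14 (Calder, w=40) cum 315  ← median
  x=21 (Ashton, w=60) cum 375
  x=22 (Denby, w=250) cum 625
⇒ x* = 14
y-coordinate, sorted with cumulative weight:
  y=6 (Calder, w=40) cum 40
  y=13 (Ashton, w=60) cum 100
  y=18 (Brookfield, w=275) cum 375  ← median
  y=18 (Denby, w=250) cum 625
⇒ y* = 18

(14, 18)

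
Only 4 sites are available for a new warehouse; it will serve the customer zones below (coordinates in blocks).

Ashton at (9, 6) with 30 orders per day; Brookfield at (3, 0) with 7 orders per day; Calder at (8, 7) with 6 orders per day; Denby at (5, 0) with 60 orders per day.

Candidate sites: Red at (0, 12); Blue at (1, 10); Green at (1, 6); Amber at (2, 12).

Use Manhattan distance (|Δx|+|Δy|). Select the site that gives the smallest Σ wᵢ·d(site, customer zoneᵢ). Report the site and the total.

Green, total 944 blocks

Total weighted distance at each candidate:
  Red (0, 12): total = 1653
  Blue (1, 10): total = 1344
  Green (1, 6): total = 944
  Amber (2, 12): total = 1447
Minimum is at Green with total 944 blocks.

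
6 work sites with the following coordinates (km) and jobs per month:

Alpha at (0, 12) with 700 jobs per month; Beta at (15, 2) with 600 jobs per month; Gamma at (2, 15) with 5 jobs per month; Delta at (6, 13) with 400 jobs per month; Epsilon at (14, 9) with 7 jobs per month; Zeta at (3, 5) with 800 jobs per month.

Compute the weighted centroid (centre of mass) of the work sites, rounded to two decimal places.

The minimiser of Σwᵢ‖p−pᵢ‖² is the weighted centroid p* = (Σwᵢpᵢ)/(Σwᵢ).
Σwᵢ = 2512.
Σwᵢxᵢ = 700·0 + 600·15 + 5·2 + 400·6 + 7·14 + 800·3 = 13908.
Σwᵢyᵢ = 700·12 + 600·2 + 5·15 + 400·13 + 7·9 + 800·5 = 18938.
x* = 13908/2512 = 5.54, y* = 18938/2512 = 7.54.

(5.54, 7.54)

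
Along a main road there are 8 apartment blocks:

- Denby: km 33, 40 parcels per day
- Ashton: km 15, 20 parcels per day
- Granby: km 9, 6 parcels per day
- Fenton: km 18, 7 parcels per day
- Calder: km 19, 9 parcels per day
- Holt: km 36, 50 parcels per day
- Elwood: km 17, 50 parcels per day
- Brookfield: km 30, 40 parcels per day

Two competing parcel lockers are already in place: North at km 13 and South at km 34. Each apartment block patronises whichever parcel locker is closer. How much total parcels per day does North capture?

92

The indifferent point is the midpoint (13+34)/2 = 23.5; apartment blocks left of it (closer to North at 13) go to North, those right go to South.
  Granby at 9 (w=6) → North
  Ashton at 15 (w=20) → North
  Elwood at 17 (w=50) → North
  Fenton at 18 (w=7) → North
  Calder at 19 (w=9) → North
  Brookfield at 30 (w=40) → South
  Denby at 33 (w=40) → South
  Holt at 36 (w=50) → South
North captures 92; South captures 130.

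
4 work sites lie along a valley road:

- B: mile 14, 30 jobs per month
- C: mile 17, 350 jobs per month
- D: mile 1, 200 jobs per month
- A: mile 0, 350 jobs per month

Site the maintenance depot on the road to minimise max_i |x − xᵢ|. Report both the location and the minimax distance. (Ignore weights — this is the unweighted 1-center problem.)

The 1-center on a line is the midpoint of the two extreme points: leftmost at 0, rightmost at 17.
Optimal location = (0 + 17)/2 = 8.5; maximum distance = (17 − 0)/2 = 8.5.

location 8.5, max distance 8.5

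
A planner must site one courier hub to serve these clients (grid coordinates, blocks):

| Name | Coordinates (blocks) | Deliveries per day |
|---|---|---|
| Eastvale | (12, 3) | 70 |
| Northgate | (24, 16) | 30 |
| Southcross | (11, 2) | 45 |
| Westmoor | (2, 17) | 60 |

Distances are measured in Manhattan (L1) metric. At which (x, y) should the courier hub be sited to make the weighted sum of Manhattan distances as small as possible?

(11, 3)

Manhattan distance separates: Σwᵢ(|x−xᵢ|+|y−yᵢ|) = Σwᵢ|x−xᵢ| + Σwᵢ|y−yᵢ|, so x and y are optimised independently as 1-D weighted medians.
Total weight W = 205; half = 102.5.
x-coordinate, sorted with cumulative weight:
  x=2 (Westmoor, w=60) cum 60
  x=11 (Southcross, w=45) cum 105  ← median
  x=12 (Eastvale, w=70) cum 175
  x=24 (Northgate, w=30) cum 205
⇒ x* = 11
y-coordinate, sorted with cumulative weight:
  y=2 (Southcross, w=45) cum 45
  y=3 (Eastvale, w=70) cum 115  ← median
  y=16 (Northgate, w=30) cum 145
  y=17 (Westmoor, w=60) cum 205
⇒ y* = 3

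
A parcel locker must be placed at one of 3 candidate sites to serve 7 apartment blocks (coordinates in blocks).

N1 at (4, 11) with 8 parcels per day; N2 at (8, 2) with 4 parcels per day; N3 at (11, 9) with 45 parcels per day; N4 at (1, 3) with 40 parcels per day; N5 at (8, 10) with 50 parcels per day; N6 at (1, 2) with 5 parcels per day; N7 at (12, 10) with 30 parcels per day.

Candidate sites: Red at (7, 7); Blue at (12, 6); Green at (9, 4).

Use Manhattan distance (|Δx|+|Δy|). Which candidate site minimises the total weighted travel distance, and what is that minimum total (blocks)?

Red, total 1245 blocks

Total weighted distance at each candidate:
  Red (7, 7): total = 1245
  Blue (12, 6): total = 1471
  Green (9, 4): total = 1453
Minimum is at Red with total 1245 blocks.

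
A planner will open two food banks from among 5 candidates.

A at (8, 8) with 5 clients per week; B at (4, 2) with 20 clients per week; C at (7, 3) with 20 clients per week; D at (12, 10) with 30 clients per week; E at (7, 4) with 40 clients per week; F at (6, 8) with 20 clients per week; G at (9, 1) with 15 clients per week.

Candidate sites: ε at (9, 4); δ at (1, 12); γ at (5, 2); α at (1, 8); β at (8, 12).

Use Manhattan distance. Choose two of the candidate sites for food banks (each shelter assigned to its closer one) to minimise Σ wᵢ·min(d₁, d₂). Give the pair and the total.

Evaluate every pair (each demand assigned to the nearer of the two):
  {γ, β}: total = 635
  {ε, γ}: total = 640
  {ε, β}: total = 645
  {ε, α}: total = 720
  {ε, δ}: total = 760
  {γ, α}: total = 840
  {δ, γ}: total = 890
  {α, β}: total = 1220
  {δ, β}: total = 1320
  {δ, α}: total = 1550
Best pair: {γ, β} with total 635.

{γ, β}, total 635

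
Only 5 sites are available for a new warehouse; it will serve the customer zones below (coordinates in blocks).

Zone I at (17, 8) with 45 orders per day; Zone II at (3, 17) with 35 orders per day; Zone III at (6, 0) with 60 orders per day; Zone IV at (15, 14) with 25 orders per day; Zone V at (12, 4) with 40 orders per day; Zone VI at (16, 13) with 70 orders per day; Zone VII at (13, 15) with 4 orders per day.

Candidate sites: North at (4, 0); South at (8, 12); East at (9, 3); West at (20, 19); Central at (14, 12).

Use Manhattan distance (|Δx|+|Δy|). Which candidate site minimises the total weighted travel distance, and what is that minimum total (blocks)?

Total weighted distance at each candidate:
  North (4, 0): total = 4646
  South (8, 12): total = 3142
  East (9, 3): total = 3484
  West (20, 19): total = 5189
  Central (14, 12): total = 2776
Minimum is at Central with total 2776 blocks.

Central, total 2776 blocks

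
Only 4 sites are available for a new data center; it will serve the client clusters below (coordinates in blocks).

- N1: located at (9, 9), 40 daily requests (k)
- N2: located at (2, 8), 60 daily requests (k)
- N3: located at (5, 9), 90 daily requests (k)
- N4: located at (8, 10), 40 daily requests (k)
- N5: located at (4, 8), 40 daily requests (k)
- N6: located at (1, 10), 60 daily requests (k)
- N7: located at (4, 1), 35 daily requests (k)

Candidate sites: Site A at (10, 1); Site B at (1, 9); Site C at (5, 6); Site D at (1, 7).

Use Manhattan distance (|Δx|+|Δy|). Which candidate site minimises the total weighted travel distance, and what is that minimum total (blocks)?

Total weighted distance at each candidate:
  Site A (10, 1): total = 4680
  Site B (1, 9): total = 1725
  Site C (5, 6): total = 1940
  Site D (1, 7): total = 2115
Minimum is at Site B with total 1725 blocks.

Site B, total 1725 blocks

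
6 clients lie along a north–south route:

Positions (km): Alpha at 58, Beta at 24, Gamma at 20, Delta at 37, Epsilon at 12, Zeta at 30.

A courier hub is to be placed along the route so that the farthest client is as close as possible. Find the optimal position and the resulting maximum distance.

location 35, max distance 23

The 1-center on a line is the midpoint of the two extreme points: leftmost at 12, rightmost at 58.
Optimal location = (12 + 58)/2 = 35; maximum distance = (58 − 12)/2 = 23.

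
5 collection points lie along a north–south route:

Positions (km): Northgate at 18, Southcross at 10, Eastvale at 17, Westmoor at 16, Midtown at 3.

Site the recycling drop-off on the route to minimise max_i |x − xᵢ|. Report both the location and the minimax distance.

The 1-center on a line is the midpoint of the two extreme points: leftmost at 3, rightmost at 18.
Optimal location = (3 + 18)/2 = 10.5; maximum distance = (18 − 3)/2 = 7.5.

location 10.5, max distance 7.5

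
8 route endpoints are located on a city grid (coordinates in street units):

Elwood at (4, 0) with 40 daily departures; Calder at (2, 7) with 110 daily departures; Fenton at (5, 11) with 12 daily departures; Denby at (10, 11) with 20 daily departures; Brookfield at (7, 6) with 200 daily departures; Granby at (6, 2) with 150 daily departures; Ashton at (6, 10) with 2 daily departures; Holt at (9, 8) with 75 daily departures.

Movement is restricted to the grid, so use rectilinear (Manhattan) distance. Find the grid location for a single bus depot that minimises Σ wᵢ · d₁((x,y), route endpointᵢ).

(6, 6)

Manhattan distance separates: Σwᵢ(|x−xᵢ|+|y−yᵢ|) = Σwᵢ|x−xᵢ| + Σwᵢ|y−yᵢ|, so x and y are optimised independently as 1-D weighted medians.
Total weight W = 609; half = 304.5.
x-coordinate, sorted with cumulative weight:
  x=2 (Calder, w=110) cum 110
  x=4 (Elwood, w=40) cum 150
  x=5 (Fenton, w=12) cum 162
  x=6 (Granby, w=150) cum 312  ← median
  x=6 (Ashton, w=2) cum 314
  x=7 (Brookfield, w=200) cum 514
  x=9 (Holt, w=75) cum 589
  x=10 (Denby, w=20) cum 609
⇒ x* = 6
y-coordinate, sorted with cumulative weight:
  y=0 (Elwood, w=40) cum 40
  y=2 (Granby, w=150) cum 190
  y=6 (Brookfield, w=200) cum 390  ← median
  y=7 (Calder, w=110) cum 500
  y=8 (Holt, w=75) cum 575
  y=10 (Ashton, w=2) cum 577
  y=11 (Fenton, w=12) cum 589
  y=11 (Denby, w=20) cum 609
⇒ y* = 6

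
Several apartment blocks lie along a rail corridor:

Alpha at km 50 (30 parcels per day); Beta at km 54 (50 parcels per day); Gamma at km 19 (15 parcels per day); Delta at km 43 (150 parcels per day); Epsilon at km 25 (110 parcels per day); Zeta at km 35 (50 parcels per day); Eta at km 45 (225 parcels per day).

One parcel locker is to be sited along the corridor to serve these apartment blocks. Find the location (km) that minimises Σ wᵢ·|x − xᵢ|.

x = 43

For a sum of weighted absolute distances on a line, the optimum is the weighted median (not the mean). Total weight W = 630; half-weight = 315.
Sort by position and accumulate weight:
  km 19 (Gamma, w=15) → cum 15
  km 25 (Epsilon, w=110) → cum 125
  km 35 (Zeta, w=50) → cum 175
  km 43 (Delta, w=150) → cum 325  ≥ 315 → median here
  km 45 (Eta, w=225) → cum 550
  km 50 (Alpha, w=30) → cum 580
  km 54 (Beta, w=50) → cum 630
Optimal location: km 43.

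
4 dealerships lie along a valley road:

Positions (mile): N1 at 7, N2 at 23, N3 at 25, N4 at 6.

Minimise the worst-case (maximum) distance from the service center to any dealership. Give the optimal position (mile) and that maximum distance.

The 1-center on a line is the midpoint of the two extreme points: leftmost at 6, rightmost at 25.
Optimal location = (6 + 25)/2 = 15.5; maximum distance = (25 − 6)/2 = 9.5.

location 15.5, max distance 9.5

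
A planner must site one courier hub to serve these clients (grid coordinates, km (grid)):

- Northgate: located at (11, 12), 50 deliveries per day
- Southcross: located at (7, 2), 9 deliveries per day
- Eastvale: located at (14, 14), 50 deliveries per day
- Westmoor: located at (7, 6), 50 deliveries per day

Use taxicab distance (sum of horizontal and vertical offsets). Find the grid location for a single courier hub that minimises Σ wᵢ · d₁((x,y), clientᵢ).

Manhattan distance separates: Σwᵢ(|x−xᵢ|+|y−yᵢ|) = Σwᵢ|x−xᵢ| + Σwᵢ|y−yᵢ|, so x and y are optimised independently as 1-D weighted medians.
Total weight W = 159; half = 79.5.
x-coordinate, sorted with cumulative weight:
  x=7 (Southcross, w=9) cum 9
  x=7 (Westmoor, w=50) cum 59
  x=11 (Northgate, w=50) cum 109  ← median
  x=14 (Eastvale, w=50) cum 159
⇒ x* = 11
y-coordinate, sorted with cumulative weight:
  y=2 (Southcross, w=9) cum 9
  y=6 (Westmoor, w=50) cum 59
  y=12 (Northgate, w=50) cum 109  ← median
  y=14 (Eastvale, w=50) cum 159
⇒ y* = 12

(11, 12)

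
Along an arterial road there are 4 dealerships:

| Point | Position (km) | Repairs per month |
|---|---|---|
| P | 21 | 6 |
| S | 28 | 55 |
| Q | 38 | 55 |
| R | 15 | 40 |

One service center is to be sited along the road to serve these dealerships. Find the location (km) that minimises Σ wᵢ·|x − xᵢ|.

For a sum of weighted absolute distances on a line, the optimum is the weighted median (not the mean). Total weight W = 156; half-weight = 78.
Sort by position and accumulate weight:
  km 15 (R, w=40) → cum 40
  km 21 (P, w=6) → cum 46
  km 28 (S, w=55) → cum 101  ≥ 78 → median here
  km 38 (Q, w=55) → cum 156
Optimal location: km 28.

x = 28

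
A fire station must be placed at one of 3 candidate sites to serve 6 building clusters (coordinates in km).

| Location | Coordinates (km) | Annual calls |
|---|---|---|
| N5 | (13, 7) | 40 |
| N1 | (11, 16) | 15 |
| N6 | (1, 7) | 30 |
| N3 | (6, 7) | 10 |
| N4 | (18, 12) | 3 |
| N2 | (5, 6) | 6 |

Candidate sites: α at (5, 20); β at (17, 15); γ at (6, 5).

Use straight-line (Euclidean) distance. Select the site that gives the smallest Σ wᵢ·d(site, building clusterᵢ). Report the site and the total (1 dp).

Total weighted distance at each candidate:
  α (5, 20): total = 1387.0
  β (17, 15): total = 1221.2
  γ (6, 5): total = 704.2
Minimum is at γ with total 704.2 km.

γ, total 704.2 km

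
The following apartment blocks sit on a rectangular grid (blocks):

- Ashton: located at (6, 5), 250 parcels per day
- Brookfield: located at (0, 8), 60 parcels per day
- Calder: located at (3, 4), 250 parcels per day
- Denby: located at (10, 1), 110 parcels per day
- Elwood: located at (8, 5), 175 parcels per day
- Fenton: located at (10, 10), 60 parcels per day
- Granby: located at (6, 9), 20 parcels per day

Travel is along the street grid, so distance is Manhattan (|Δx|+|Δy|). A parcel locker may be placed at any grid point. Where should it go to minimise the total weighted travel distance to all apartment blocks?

Manhattan distance separates: Σwᵢ(|x−xᵢ|+|y−yᵢ|) = Σwᵢ|x−xᵢ| + Σwᵢ|y−yᵢ|, so x and y are optimised independently as 1-D weighted medians.
Total weight W = 925; half = 462.5.
x-coordinate, sorted with cumulative weight:
  x=0 (Brookfield, w=60) cum 60
  x=3 (Calder, w=250) cum 310
  x=6 (Ashton, w=250) cum 560  ← median
  x=6 (Granby, w=20) cum 580
  x=8 (Elwood, w=175) cum 755
  x=10 (Denby, w=110) cum 865
  x=10 (Fenton, w=60) cum 925
⇒ x* = 6
y-coordinate, sorted with cumulative weight:
  y=1 (Denby, w=110) cum 110
  y=4 (Calder, w=250) cum 360
  y=5 (Ashton, w=250) cum 610  ← median
  y=5 (Elwood, w=175) cum 785
  y=8 (Brookfield, w=60) cum 845
  y=9 (Granby, w=20) cum 865
  y=10 (Fenton, w=60) cum 925
⇒ y* = 5

(6, 5)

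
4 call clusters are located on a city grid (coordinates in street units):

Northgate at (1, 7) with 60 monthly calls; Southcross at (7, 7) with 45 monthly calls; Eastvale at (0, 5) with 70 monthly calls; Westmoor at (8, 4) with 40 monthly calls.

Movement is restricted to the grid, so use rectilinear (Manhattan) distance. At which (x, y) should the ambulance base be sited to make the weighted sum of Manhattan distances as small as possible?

(1, 5)

Manhattan distance separates: Σwᵢ(|x−xᵢ|+|y−yᵢ|) = Σwᵢ|x−xᵢ| + Σwᵢ|y−yᵢ|, so x and y are optimised independently as 1-D weighted medians.
Total weight W = 215; half = 107.5.
x-coordinate, sorted with cumulative weight:
  x=0 (Eastvale, w=70) cum 70
  x=1 (Northgate, w=60) cum 130  ← median
  x=7 (Southcross, w=45) cum 175
  x=8 (Westmoor, w=40) cum 215
⇒ x* = 1
y-coordinate, sorted with cumulative weight:
  y=4 (Westmoor, w=40) cum 40
  y=5 (Eastvale, w=70) cum 110  ← median
  y=7 (Northgate, w=60) cum 170
  y=7 (Southcross, w=45) cum 215
⇒ y* = 5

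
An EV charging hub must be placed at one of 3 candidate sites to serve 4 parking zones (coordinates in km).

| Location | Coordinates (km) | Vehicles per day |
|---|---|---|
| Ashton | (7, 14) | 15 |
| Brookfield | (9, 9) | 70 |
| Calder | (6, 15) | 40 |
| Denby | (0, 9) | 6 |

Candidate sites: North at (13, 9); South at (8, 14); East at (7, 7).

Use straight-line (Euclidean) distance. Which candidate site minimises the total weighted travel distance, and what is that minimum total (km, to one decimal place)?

South, total 518.0 km

Total weighted distance at each candidate:
  North (13, 9): total = 843.9
  South (8, 14): total = 518.0
  East (7, 7): total = 669.2
Minimum is at South with total 518.0 km.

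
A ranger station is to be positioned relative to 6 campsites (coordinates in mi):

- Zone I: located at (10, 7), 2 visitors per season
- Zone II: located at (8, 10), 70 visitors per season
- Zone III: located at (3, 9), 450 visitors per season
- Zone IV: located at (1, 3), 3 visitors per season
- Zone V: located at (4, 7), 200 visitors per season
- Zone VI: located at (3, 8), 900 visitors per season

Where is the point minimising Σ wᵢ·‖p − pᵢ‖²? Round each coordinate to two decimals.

The minimiser of Σwᵢ‖p−pᵢ‖² is the weighted centroid p* = (Σwᵢpᵢ)/(Σwᵢ).
Σwᵢ = 1625.
Σwᵢxᵢ = 2·10 + 70·8 + 450·3 + 3·1 + 200·4 + 900·3 = 5433.
Σwᵢyᵢ = 2·7 + 70·10 + 450·9 + 3·3 + 200·7 + 900·8 = 13373.
x* = 5433/1625 = 3.34, y* = 13373/1625 = 8.23.

(3.34, 8.23)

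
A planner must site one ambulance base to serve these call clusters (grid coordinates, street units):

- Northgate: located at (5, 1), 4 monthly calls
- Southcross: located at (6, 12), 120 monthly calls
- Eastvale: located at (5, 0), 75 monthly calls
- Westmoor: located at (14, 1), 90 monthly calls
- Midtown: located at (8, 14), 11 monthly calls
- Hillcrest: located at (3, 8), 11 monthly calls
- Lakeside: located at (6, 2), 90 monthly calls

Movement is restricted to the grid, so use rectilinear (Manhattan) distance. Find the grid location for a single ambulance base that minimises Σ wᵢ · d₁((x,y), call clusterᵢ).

Manhattan distance separates: Σwᵢ(|x−xᵢ|+|y−yᵢ|) = Σwᵢ|x−xᵢ| + Σwᵢ|y−yᵢ|, so x and y are optimised independently as 1-D weighted medians.
Total weight W = 401; half = 200.5.
x-coordinate, sorted with cumulative weight:
  x=3 (Hillcrest, w=11) cum 11
  x=5 (Northgate, w=4) cum 15
  x=5 (Eastvale, w=75) cum 90
  x=6 (Southcross, w=120) cum 210  ← median
  x=6 (Lakeside, w=90) cum 300
  x=8 (Midtown, w=11) cum 311
  x=14 (Westmoor, w=90) cum 401
⇒ x* = 6
y-coordinate, sorted with cumulative weight:
  y=0 (Eastvale, w=75) cum 75
  y=1 (Northgate, w=4) cum 79
  y=1 (Westmoor, w=90) cum 169
  y=2 (Lakeside, w=90) cum 259  ← median
  y=8 (Hillcrest, w=11) cum 270
  y=12 (Southcross, w=120) cum 390
  y=14 (Midtown, w=11) cum 401
⇒ y* = 2

(6, 2)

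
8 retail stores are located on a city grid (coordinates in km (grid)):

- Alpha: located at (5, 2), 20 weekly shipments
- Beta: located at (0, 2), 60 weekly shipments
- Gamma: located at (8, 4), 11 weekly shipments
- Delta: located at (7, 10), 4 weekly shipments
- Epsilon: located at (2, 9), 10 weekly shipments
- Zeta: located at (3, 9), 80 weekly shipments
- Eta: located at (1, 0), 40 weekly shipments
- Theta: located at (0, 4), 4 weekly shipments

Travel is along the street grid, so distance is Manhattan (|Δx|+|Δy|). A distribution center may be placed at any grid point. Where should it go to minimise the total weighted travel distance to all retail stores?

(3, 2)

Manhattan distance separates: Σwᵢ(|x−xᵢ|+|y−yᵢ|) = Σwᵢ|x−xᵢ| + Σwᵢ|y−yᵢ|, so x and y are optimised independently as 1-D weighted medians.
Total weight W = 229; half = 114.5.
x-coordinate, sorted with cumulative weight:
  x=0 (Beta, w=60) cum 60
  x=0 (Theta, w=4) cum 64
  x=1 (Eta, w=40) cum 104
  x=2 (Epsilon, w=10) cum 114
  x=3 (Zeta, w=80) cum 194  ← median
  x=5 (Alpha, w=20) cum 214
  x=7 (Delta, w=4) cum 218
  x=8 (Gamma, w=11) cum 229
⇒ x* = 3
y-coordinate, sorted with cumulative weight:
  y=0 (Eta, w=40) cum 40
  y=2 (Alpha, w=20) cum 60
  y=2 (Beta, w=60) cum 120  ← median
  y=4 (Gamma, w=11) cum 131
  y=4 (Theta, w=4) cum 135
  y=9 (Epsilon, w=10) cum 145
  y=9 (Zeta, w=80) cum 225
  y=10 (Delta, w=4) cum 229
⇒ y* = 2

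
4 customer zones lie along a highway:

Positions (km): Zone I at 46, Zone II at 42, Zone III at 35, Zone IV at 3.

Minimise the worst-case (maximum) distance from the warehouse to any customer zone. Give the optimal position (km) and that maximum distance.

The 1-center on a line is the midpoint of the two extreme points: leftmost at 3, rightmost at 46.
Optimal location = (3 + 46)/2 = 24.5; maximum distance = (46 − 3)/2 = 21.5.

location 24.5, max distance 21.5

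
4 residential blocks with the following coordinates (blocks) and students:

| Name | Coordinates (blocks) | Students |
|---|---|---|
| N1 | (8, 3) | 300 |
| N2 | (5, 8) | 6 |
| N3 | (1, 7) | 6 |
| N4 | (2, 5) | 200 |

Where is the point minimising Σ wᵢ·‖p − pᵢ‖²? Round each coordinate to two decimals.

(5.54, 3.89)

The minimiser of Σwᵢ‖p−pᵢ‖² is the weighted centroid p* = (Σwᵢpᵢ)/(Σwᵢ).
Σwᵢ = 512.
Σwᵢxᵢ = 300·8 + 6·5 + 6·1 + 200·2 = 2836.
Σwᵢyᵢ = 300·3 + 6·8 + 6·7 + 200·5 = 1990.
x* = 2836/512 = 5.54, y* = 1990/512 = 3.89.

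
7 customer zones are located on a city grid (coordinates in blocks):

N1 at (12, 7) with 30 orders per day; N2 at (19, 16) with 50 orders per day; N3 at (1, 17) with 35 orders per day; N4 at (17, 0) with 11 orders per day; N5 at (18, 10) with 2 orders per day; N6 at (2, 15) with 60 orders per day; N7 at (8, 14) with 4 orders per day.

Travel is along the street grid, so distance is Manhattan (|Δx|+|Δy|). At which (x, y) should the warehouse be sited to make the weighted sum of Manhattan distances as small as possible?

Manhattan distance separates: Σwᵢ(|x−xᵢ|+|y−yᵢ|) = Σwᵢ|x−xᵢ| + Σwᵢ|y−yᵢ|, so x and y are optimised independently as 1-D weighted medians.
Total weight W = 192; half = 96.
x-coordinate, sorted with cumulative weight:
  x=1 (N3, w=35) cum 35
  x=2 (N6, w=60) cum 95
  x=8 (N7, w=4) cum 99  ← median
  x=12 (N1, w=30) cum 129
  x=17 (N4, w=11) cum 140
  x=18 (N5, w=2) cum 142
  x=19 (N2, w=50) cum 192
⇒ x* = 8
y-coordinate, sorted with cumulative weight:
  y=0 (N4, w=11) cum 11
  y=7 (N1, w=30) cum 41
  y=10 (N5, w=2) cum 43
  y=14 (N7, w=4) cum 47
  y=15 (N6, w=60) cum 107  ← median
  y=16 (N2, w=50) cum 157
  y=17 (N3, w=35) cum 192
⇒ y* = 15

(8, 15)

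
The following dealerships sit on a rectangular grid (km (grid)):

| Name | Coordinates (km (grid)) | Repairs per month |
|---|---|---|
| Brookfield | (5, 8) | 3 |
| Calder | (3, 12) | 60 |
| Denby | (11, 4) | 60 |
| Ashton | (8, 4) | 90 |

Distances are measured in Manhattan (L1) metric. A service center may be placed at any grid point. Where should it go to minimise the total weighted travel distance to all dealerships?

Manhattan distance separates: Σwᵢ(|x−xᵢ|+|y−yᵢ|) = Σwᵢ|x−xᵢ| + Σwᵢ|y−yᵢ|, so x and y are optimised independently as 1-D weighted medians.
Total weight W = 213; half = 106.5.
x-coordinate, sorted with cumulative weight:
  x=3 (Calder, w=60) cum 60
  x=5 (Brookfield, w=3) cum 63
  x=8 (Ashton, w=90) cum 153  ← median
  x=11 (Denby, w=60) cum 213
⇒ x* = 8
y-coordinate, sorted with cumulative weight:
  y=4 (Denby, w=60) cum 60
  y=4 (Ashton, w=90) cum 150  ← median
  y=8 (Brookfield, w=3) cum 153
  y=12 (Calder, w=60) cum 213
⇒ y* = 4

(8, 4)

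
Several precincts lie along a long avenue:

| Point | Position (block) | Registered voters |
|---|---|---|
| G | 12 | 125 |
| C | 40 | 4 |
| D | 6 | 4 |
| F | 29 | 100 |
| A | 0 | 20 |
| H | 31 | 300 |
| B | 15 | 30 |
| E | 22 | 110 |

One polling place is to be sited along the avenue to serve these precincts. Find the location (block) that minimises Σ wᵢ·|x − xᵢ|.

For a sum of weighted absolute distances on a line, the optimum is the weighted median (not the mean). Total weight W = 693; half-weight = 346.5.
Sort by position and accumulate weight:
  block 0 (A, w=20) → cum 20
  block 6 (D, w=4) → cum 24
  block 12 (G, w=125) → cum 149
  block 15 (B, w=30) → cum 179
  block 22 (E, w=110) → cum 289
  block 29 (F, w=100) → cum 389  ≥ 346.5 → median here
  block 31 (H, w=300) → cum 689
  block 40 (C, w=4) → cum 693
Optimal location: block 29.

x = 29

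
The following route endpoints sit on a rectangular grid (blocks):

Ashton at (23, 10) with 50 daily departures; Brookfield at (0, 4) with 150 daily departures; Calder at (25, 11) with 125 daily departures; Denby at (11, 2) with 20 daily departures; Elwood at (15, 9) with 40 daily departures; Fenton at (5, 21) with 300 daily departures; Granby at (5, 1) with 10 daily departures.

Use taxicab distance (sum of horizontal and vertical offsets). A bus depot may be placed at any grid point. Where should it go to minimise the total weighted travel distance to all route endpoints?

Manhattan distance separates: Σwᵢ(|x−xᵢ|+|y−yᵢ|) = Σwᵢ|x−xᵢ| + Σwᵢ|y−yᵢ|, so x and y are optimised independently as 1-D weighted medians.
Total weight W = 695; half = 347.5.
x-coordinate, sorted with cumulative weight:
  x=0 (Brookfield, w=150) cum 150
  x=5 (Fenton, w=300) cum 450  ← median
  x=5 (Granby, w=10) cum 460
  x=11 (Denby, w=20) cum 480
  x=15 (Elwood, w=40) cum 520
  x=23 (Ashton, w=50) cum 570
  x=25 (Calder, w=125) cum 695
⇒ x* = 5
y-coordinate, sorted with cumulative weight:
  y=1 (Granby, w=10) cum 10
  y=2 (Denby, w=20) cum 30
  y=4 (Brookfield, w=150) cum 180
  y=9 (Elwood, w=40) cum 220
  y=10 (Ashton, w=50) cum 270
  y=11 (Calder, w=125) cum 395  ← median
  y=21 (Fenton, w=300) cum 695
⇒ y* = 11

(5, 11)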